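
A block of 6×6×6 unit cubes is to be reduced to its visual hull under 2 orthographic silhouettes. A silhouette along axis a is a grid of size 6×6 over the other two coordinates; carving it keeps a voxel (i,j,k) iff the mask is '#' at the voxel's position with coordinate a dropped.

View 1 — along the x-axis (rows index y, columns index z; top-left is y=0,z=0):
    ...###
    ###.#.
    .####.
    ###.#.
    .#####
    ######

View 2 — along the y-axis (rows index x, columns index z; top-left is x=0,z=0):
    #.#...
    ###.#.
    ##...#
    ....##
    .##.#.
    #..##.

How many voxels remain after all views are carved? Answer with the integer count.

initial block: 6^3 = 216
  1. axis=0 (YZ plane), |mask|=26  ⇒  voxels=156
  2. axis=1 (XZ plane), |mask|=17  ⇒  voxels=76

76 voxels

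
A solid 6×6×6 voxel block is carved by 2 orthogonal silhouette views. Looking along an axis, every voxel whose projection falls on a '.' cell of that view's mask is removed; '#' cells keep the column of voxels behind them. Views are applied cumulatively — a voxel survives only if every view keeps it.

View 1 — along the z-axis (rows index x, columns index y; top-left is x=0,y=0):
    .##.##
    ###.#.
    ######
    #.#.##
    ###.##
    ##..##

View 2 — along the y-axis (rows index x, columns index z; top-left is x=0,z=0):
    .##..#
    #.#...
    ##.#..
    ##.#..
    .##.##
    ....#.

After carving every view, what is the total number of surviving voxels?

|visual hull| = 74

initial block: 6^3 = 216
  1. axis=2 (XY plane), |mask|=27  ⇒  voxels=162
  2. axis=1 (XZ plane), |mask|=16  ⇒  voxels=74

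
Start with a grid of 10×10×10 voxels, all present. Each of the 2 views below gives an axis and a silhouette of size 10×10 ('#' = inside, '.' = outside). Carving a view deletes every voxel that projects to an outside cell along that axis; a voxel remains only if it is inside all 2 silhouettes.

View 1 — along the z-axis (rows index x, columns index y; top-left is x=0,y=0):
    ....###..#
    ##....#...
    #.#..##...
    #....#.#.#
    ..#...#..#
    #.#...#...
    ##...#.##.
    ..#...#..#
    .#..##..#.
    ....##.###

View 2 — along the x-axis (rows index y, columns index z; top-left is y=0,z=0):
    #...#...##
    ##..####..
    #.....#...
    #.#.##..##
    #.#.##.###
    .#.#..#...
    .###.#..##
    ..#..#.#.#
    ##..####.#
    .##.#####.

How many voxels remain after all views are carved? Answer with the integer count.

before carving: 1000 voxels (10×10×10)
carve view 1 (along z, XY-mask fill 38/100): 380 voxels remain
carve view 2 (along x, YZ-mask fill 52/100): 189 voxels remain

voxel count = 189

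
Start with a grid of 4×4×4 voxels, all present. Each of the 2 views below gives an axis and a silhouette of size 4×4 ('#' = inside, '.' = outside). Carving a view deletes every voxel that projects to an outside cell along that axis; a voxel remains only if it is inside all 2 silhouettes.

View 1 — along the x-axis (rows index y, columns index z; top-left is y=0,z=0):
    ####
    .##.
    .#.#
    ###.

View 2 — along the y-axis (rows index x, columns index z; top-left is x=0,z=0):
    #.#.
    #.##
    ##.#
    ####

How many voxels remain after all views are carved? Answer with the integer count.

31 voxels

start: 4×4×4 = 64 voxels
step 1: project along x, AND mask (11/16) → |grid| = 44
step 2: project along y, AND mask (12/16) → |grid| = 31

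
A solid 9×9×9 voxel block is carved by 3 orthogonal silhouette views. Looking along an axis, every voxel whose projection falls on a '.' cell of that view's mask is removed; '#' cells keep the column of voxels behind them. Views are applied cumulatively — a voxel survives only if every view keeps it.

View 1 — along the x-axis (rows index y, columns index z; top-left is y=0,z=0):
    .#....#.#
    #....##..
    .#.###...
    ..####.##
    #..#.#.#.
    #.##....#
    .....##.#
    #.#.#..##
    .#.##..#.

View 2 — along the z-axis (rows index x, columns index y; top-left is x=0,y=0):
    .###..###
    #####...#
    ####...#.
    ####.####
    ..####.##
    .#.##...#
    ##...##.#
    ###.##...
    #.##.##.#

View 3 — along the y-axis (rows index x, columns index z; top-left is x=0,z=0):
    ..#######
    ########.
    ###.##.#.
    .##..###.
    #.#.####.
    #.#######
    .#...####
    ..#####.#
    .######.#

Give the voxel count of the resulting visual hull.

before carving: 729 voxels (9×9×9)
[1] x-view keeps 36 columns → grid now 324
[2] z-view keeps 51 columns → grid now 205
[3] y-view keeps 58 columns → grid now 150

remaining voxels: 150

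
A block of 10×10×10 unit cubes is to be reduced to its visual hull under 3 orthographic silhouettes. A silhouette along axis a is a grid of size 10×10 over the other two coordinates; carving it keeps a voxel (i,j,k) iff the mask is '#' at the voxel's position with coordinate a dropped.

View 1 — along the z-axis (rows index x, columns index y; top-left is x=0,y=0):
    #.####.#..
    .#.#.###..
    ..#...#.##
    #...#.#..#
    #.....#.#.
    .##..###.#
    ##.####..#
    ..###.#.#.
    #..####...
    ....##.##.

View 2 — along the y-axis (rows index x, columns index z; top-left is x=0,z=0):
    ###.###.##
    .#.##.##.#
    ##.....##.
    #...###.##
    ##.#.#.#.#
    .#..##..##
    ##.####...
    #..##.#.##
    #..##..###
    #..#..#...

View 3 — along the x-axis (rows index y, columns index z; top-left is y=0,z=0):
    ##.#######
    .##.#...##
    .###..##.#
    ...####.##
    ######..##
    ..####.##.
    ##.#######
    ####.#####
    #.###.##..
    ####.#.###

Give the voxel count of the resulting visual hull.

initial block: 10^3 = 1000
[1] z-view keeps 49 columns → grid now 490
[2] y-view keeps 56 columns → grid now 280
[3] x-view keeps 72 columns → grid now 212

remaining voxels: 212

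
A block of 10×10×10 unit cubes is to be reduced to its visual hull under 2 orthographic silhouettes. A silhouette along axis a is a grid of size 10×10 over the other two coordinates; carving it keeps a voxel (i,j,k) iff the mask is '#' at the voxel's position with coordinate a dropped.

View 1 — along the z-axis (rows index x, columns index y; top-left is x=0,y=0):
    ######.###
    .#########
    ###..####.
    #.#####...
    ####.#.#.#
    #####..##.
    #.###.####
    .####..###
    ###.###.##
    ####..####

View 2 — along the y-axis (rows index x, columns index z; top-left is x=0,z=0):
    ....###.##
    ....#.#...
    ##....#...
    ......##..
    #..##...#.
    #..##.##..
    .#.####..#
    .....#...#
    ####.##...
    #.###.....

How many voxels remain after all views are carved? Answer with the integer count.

voxel count = 301

initial block: 10^3 = 1000
V1 z: intersect with XY mask (76 set) -- 760 left
V2 y: intersect with XZ mask (39 set) -- 301 left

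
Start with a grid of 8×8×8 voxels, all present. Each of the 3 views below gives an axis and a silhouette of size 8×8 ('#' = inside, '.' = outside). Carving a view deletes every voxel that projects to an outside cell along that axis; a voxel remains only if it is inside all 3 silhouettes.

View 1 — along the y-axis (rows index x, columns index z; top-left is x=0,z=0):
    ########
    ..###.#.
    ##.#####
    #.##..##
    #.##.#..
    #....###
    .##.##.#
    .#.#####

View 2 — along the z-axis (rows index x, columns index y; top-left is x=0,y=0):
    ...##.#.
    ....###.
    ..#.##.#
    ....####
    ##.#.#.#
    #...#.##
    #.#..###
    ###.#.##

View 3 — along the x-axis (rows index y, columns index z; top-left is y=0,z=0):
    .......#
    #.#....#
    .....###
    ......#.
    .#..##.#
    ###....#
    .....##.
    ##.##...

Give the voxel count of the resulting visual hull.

start: 8×8×8 = 512 voxels
step 1: project along y, AND mask (43/64) → |grid| = 344
step 2: project along z, AND mask (34/64) → |grid| = 181
step 3: project along x, AND mask (22/64) → |grid| = 66

|visual hull| = 66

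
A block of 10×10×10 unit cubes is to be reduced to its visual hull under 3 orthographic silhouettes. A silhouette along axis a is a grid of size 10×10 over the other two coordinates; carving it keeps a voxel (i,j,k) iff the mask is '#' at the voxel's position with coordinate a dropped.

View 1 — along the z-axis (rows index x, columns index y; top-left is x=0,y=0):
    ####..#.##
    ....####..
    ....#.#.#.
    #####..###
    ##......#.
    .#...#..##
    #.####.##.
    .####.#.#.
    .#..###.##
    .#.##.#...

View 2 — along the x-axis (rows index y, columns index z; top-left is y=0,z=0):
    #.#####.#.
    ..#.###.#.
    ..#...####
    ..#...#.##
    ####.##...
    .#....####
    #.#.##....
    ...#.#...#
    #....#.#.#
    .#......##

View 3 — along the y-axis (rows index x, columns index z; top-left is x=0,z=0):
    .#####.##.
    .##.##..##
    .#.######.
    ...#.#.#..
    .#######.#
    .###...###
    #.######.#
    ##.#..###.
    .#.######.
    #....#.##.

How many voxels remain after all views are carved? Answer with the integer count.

full grid |V| = 1000
after view 1 [z-axis, 52 of 100 cells solid] → remaining = 520
after view 2 [x-axis, 46 of 100 cells solid] → remaining = 242
after view 3 [y-axis, 62 of 100 cells solid] → remaining = 140

remaining voxels: 140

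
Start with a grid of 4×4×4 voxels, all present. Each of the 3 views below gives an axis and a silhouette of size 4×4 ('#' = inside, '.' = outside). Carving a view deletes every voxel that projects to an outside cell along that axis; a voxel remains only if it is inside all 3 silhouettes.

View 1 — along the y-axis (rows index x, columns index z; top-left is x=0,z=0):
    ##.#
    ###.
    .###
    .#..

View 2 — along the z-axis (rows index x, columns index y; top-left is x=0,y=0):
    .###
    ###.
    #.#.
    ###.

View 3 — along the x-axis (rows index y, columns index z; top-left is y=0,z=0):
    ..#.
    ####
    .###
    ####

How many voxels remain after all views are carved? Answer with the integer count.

before carving: 64 voxels (4×4×4)
[1] y-view keeps 10 columns → grid now 40
[2] z-view keeps 11 columns → grid now 27
[3] x-view keeps 12 columns → grid now 20

20 voxels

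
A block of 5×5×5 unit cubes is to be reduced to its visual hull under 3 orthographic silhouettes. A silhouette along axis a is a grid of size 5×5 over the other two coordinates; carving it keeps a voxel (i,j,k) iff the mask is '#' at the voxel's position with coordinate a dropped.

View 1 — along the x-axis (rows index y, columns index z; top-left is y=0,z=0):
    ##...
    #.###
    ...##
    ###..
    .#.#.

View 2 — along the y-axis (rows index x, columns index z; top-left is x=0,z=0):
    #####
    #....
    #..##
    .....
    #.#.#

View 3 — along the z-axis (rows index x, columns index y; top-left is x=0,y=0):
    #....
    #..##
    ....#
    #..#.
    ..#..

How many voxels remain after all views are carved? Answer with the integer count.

initial block: 5^3 = 125
step 1: project along x, AND mask (13/25) → |grid| = 65
step 2: project along y, AND mask (12/25) → |grid| = 31
step 3: project along z, AND mask (8/25) → |grid| = 6

|visual hull| = 6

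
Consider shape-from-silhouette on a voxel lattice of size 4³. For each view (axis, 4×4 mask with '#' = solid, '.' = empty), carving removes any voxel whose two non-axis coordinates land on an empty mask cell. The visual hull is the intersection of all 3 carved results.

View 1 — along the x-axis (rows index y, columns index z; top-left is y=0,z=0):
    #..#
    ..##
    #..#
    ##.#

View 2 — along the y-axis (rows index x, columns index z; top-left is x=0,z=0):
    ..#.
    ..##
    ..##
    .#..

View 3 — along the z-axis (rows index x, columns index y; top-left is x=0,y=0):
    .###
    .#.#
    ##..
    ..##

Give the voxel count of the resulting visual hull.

remaining voxels: 8

before carving: 64 voxels (4×4×4)
step 1: project along x, AND mask (9/16) → |grid| = 36
step 2: project along y, AND mask (6/16) → |grid| = 12
step 3: project along z, AND mask (9/16) → |grid| = 8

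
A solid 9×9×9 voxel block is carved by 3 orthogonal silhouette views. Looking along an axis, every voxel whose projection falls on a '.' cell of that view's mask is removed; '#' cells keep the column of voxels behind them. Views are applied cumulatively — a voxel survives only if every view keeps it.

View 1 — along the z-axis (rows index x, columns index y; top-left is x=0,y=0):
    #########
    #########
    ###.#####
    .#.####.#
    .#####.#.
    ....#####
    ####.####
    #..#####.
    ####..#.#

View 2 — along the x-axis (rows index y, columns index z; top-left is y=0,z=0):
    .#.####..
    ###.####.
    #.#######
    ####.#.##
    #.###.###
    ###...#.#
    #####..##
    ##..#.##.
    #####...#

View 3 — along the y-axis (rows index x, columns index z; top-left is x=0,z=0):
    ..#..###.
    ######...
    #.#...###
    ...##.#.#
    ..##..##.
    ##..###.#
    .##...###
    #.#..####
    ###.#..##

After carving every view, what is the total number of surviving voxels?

224 voxels

before carving: 729 voxels (9×9×9)
after view 1 [z-axis, 63 of 81 cells solid] → remaining = 567
after view 2 [x-axis, 57 of 81 cells solid] → remaining = 398
after view 3 [y-axis, 46 of 81 cells solid] → remaining = 224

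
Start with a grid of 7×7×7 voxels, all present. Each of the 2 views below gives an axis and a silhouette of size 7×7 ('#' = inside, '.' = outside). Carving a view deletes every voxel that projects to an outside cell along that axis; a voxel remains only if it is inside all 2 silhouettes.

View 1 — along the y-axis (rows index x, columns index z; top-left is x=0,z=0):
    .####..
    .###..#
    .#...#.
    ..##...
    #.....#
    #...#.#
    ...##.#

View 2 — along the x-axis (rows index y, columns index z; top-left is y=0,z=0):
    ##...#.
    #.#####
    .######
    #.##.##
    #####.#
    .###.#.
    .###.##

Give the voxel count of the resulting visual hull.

full grid |V| = 343
after view 1 [y-axis, 20 of 49 cells solid] → remaining = 140
after view 2 [x-axis, 35 of 49 cells solid] → remaining = 100

|visual hull| = 100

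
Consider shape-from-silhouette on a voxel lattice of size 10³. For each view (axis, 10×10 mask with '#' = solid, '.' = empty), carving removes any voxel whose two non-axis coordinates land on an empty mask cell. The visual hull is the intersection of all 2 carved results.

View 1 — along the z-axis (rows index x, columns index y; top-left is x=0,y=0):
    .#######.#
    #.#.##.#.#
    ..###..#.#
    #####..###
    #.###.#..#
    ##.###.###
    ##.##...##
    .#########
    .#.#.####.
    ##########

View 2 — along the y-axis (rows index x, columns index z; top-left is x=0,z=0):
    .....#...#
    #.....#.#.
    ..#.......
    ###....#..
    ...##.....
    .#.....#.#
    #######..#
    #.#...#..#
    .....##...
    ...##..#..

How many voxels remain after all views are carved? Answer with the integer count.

233 voxels

start: 10×10×10 = 1000 voxels
carve view 1 (along z, XY-mask fill 72/100): 720 voxels remain
carve view 2 (along y, XZ-mask fill 32/100): 233 voxels remain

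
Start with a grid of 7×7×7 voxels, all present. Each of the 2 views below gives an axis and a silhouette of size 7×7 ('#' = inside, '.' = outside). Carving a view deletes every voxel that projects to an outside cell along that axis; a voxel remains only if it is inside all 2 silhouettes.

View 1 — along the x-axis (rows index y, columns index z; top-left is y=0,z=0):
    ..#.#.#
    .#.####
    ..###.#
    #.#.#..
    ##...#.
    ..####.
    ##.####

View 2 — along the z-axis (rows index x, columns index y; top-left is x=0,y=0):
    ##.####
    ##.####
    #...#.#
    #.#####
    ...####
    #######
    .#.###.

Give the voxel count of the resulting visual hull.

before carving: 343 voxels (7×7×7)
step 1: project along x, AND mask (28/49) → |grid| = 196
step 2: project along z, AND mask (36/49) → |grid| = 142

remaining voxels: 142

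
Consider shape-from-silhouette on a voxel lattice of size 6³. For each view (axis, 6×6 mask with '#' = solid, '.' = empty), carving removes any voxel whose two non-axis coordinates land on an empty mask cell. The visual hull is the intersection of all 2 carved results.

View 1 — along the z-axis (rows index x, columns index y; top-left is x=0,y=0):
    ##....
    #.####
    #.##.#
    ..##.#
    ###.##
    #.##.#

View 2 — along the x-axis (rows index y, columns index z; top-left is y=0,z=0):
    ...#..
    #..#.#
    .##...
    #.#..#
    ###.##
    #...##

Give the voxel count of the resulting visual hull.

|visual hull| = 58

full grid |V| = 216
after view 1 [z-axis, 23 of 36 cells solid] → remaining = 138
after view 2 [x-axis, 17 of 36 cells solid] → remaining = 58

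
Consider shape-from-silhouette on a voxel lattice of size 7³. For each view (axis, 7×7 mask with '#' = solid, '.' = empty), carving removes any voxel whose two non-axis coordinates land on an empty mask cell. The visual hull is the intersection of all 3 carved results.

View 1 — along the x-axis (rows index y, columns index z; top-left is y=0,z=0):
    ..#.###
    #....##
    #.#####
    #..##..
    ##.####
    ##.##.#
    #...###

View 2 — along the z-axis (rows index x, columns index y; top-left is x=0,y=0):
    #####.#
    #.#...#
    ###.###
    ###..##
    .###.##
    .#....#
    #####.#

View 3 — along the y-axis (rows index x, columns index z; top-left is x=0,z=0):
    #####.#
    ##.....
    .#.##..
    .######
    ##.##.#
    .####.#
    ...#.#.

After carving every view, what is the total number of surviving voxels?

start: 7×7×7 = 343 voxels
V1 x: intersect with YZ mask (31 set) -- 217 left
V2 z: intersect with XY mask (33 set) -- 144 left
V3 y: intersect with XZ mask (29 set) -- 79 left

voxel count = 79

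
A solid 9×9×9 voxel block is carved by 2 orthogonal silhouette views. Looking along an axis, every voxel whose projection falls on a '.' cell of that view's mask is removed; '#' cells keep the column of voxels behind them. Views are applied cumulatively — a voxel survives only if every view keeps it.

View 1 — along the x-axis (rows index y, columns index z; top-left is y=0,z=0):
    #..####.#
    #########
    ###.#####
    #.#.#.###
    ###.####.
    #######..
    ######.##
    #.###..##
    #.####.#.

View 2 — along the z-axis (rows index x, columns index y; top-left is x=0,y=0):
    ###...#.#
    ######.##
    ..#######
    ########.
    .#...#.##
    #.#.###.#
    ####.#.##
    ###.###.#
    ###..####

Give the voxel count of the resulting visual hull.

initial block: 9^3 = 729
  1. axis=0 (YZ plane), |mask|=63  ⇒  voxels=567
  2. axis=2 (XY plane), |mask|=59  ⇒  voxels=416

voxel count = 416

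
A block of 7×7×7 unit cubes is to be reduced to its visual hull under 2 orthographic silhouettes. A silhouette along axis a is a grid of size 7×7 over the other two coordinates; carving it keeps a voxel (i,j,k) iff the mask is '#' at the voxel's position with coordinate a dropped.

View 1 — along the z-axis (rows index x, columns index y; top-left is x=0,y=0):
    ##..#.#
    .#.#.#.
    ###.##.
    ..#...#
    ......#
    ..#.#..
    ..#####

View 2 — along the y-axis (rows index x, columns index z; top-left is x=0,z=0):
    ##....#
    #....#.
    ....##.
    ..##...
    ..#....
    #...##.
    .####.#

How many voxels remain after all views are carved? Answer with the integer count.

before carving: 343 voxels (7×7×7)
carve view 1 (along z, XY-mask fill 22/49): 154 voxels remain
carve view 2 (along y, XZ-mask fill 18/49): 64 voxels remain

64 voxels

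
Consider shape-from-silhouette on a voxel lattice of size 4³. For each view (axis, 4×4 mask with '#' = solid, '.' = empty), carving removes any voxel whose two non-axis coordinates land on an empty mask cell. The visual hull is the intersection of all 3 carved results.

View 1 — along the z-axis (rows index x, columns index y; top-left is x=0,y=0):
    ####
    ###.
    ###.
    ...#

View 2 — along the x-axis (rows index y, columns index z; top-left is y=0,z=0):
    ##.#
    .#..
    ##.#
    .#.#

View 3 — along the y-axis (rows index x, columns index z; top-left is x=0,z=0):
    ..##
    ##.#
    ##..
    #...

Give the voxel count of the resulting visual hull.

start: 4×4×4 = 64 voxels
step 1: project along z, AND mask (11/16) → |grid| = 44
step 2: project along x, AND mask (9/16) → |grid| = 25
step 3: project along y, AND mask (8/16) → |grid| = 15

|visual hull| = 15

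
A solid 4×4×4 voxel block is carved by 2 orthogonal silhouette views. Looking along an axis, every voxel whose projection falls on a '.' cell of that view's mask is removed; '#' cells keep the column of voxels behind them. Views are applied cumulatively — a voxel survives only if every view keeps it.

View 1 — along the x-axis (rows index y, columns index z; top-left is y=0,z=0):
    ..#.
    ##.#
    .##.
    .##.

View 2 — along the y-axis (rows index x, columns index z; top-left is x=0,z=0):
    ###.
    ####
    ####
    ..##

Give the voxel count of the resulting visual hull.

27 voxels

start: 4×4×4 = 64 voxels
V1 x: intersect with YZ mask (8 set) -- 32 left
V2 y: intersect with XZ mask (13 set) -- 27 left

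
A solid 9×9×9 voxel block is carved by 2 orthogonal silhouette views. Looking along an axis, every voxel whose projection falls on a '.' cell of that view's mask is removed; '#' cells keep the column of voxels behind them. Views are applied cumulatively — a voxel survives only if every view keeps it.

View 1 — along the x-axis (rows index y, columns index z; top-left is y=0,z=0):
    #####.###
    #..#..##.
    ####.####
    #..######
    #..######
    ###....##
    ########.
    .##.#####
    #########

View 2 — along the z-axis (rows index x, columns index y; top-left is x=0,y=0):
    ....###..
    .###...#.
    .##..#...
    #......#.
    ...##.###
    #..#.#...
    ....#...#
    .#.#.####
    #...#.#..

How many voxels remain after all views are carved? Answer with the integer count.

voxel count = 215

full grid |V| = 729
after view 1 [x-axis, 63 of 81 cells solid] → remaining = 567
after view 2 [z-axis, 31 of 81 cells solid] → remaining = 215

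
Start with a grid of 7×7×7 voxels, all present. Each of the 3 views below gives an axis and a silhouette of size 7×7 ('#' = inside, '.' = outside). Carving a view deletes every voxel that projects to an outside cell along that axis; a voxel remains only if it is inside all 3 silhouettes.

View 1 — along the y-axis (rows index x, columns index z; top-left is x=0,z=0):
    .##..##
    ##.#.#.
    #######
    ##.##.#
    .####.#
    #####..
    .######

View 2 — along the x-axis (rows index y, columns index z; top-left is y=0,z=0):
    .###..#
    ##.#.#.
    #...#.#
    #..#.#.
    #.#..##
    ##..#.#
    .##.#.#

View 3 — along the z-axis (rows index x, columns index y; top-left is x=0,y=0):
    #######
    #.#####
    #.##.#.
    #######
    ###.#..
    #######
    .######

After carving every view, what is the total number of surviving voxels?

voxel count = 105

full grid |V| = 343
after view 1 [y-axis, 36 of 49 cells solid] → remaining = 252
after view 2 [x-axis, 26 of 49 cells solid] → remaining = 133
after view 3 [z-axis, 41 of 49 cells solid] → remaining = 105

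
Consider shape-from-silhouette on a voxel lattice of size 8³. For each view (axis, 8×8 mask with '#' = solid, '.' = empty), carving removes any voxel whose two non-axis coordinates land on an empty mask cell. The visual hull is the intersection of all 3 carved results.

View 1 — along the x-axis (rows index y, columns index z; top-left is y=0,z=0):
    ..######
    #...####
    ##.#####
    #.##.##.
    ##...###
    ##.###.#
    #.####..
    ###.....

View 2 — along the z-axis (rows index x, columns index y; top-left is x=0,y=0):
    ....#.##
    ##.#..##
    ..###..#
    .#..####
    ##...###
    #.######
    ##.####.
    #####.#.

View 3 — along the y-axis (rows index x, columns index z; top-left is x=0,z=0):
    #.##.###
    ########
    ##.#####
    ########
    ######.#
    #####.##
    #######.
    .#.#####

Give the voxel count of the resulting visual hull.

183 voxels

full grid |V| = 512
carve view 1 (along x, YZ-mask fill 42/64): 336 voxels remain
carve view 2 (along z, XY-mask fill 41/64): 208 voxels remain
carve view 3 (along y, XZ-mask fill 56/64): 183 voxels remain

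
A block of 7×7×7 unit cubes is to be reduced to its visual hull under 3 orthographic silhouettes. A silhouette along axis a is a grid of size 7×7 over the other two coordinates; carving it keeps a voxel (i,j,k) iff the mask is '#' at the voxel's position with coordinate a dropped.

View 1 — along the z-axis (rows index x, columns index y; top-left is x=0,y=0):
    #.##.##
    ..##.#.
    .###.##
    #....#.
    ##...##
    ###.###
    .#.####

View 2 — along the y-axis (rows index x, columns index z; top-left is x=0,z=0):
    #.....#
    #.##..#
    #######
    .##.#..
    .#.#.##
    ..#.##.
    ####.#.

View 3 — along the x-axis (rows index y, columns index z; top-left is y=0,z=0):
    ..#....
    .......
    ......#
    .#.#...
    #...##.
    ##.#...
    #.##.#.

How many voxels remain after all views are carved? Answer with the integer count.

before carving: 343 voxels (7×7×7)
carve view 1 (along z, XY-mask fill 30/49): 210 voxels remain
carve view 2 (along y, XZ-mask fill 28/49): 122 voxels remain
carve view 3 (along x, YZ-mask fill 14/49): 39 voxels remain

|visual hull| = 39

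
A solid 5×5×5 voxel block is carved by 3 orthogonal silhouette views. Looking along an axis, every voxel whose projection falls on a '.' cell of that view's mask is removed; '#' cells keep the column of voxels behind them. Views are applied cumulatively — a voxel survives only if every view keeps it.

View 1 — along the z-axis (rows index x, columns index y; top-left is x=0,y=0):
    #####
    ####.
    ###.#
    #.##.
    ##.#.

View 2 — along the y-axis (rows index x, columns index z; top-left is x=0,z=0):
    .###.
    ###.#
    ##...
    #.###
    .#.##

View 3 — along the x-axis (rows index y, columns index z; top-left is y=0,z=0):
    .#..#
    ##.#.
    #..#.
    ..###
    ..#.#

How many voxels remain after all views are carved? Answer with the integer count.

30 voxels

initial block: 5^3 = 125
  1. axis=2 (XY plane), |mask|=19  ⇒  voxels=95
  2. axis=1 (XZ plane), |mask|=16  ⇒  voxels=60
  3. axis=0 (YZ plane), |mask|=12  ⇒  voxels=30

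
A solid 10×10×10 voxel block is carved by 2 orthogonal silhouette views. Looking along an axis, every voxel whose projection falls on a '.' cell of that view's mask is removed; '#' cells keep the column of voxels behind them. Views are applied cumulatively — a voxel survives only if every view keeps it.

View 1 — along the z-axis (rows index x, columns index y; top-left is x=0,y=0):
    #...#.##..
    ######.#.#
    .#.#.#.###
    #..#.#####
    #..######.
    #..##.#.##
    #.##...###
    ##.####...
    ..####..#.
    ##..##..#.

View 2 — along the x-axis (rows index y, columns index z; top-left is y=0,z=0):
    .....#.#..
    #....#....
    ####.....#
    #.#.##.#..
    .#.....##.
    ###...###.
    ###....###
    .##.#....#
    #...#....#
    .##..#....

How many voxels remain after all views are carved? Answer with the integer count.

232 voxels

full grid |V| = 1000
carve view 1 (along z, XY-mask fill 60/100): 600 voxels remain
carve view 2 (along x, YZ-mask fill 39/100): 232 voxels remain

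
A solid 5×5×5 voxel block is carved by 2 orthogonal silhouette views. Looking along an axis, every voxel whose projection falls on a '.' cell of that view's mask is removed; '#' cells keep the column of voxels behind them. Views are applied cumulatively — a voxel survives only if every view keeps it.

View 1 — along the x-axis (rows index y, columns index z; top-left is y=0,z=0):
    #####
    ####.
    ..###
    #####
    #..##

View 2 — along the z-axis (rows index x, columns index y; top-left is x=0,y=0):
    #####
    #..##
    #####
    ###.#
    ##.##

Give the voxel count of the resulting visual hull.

voxel count = 85

start: 5×5×5 = 125 voxels
step 1: project along x, AND mask (20/25) → |grid| = 100
step 2: project along z, AND mask (21/25) → |grid| = 85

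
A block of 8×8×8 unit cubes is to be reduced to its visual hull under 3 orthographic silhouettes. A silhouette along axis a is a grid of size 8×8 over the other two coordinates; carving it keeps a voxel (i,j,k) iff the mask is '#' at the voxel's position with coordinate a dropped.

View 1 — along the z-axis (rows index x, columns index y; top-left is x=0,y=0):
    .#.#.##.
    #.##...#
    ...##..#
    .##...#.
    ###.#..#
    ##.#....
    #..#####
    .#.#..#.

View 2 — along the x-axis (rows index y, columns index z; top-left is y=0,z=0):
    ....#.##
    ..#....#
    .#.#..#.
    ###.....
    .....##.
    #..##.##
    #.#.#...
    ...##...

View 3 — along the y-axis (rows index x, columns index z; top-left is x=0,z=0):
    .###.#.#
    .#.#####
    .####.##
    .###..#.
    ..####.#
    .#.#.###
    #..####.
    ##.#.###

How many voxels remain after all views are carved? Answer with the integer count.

voxel count = 55

full grid |V| = 512
[1] z-view keeps 31 columns → grid now 248
[2] x-view keeps 23 columns → grid now 85
[3] y-view keeps 42 columns → grid now 55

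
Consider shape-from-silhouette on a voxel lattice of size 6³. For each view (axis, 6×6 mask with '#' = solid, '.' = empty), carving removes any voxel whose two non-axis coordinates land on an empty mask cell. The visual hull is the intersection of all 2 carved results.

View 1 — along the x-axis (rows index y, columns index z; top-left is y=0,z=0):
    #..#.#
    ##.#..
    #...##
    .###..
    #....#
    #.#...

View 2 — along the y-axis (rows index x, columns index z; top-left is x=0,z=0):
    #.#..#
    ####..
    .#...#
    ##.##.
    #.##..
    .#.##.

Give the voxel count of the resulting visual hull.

before carving: 216 voxels (6×6×6)
  1. axis=0 (YZ plane), |mask|=16  ⇒  voxels=96
  2. axis=1 (XZ plane), |mask|=19  ⇒  voxels=54

voxel count = 54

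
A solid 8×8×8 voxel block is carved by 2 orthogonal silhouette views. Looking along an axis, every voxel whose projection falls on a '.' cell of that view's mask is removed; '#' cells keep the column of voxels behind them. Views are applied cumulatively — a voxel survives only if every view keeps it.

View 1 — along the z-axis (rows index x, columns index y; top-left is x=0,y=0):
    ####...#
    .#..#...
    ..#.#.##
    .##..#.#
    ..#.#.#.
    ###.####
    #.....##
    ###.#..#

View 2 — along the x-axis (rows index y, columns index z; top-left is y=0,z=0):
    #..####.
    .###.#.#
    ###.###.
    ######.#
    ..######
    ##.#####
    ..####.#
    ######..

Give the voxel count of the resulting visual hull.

initial block: 8^3 = 512
  1. axis=2 (XY plane), |mask|=33  ⇒  voxels=264
  2. axis=0 (YZ plane), |mask|=47  ⇒  voxels=188

voxel count = 188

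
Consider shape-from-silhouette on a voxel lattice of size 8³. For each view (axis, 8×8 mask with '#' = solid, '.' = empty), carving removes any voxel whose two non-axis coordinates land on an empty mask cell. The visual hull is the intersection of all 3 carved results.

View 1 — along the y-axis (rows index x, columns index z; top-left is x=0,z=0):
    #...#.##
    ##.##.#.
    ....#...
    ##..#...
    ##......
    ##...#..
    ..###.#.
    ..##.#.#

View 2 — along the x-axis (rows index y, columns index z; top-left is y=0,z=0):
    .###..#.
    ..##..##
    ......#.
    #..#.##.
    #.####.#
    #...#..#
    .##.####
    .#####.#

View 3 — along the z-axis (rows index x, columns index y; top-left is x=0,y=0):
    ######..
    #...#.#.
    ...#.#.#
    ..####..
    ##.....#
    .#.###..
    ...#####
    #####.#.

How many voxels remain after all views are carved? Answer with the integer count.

61 voxels

initial block: 8^3 = 512
after view 1 [y-axis, 26 of 64 cells solid] → remaining = 208
after view 2 [x-axis, 34 of 64 cells solid] → remaining = 105
after view 3 [z-axis, 34 of 64 cells solid] → remaining = 61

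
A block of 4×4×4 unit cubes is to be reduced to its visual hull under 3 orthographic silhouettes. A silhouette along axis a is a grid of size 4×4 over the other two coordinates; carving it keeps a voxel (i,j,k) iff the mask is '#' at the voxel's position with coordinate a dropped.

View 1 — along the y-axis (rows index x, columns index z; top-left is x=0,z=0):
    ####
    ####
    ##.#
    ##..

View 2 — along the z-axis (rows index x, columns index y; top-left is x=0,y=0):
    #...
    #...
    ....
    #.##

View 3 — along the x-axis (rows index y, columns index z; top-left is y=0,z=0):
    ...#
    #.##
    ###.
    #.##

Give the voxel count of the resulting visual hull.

initial block: 4^3 = 64
  1. axis=1 (XZ plane), |mask|=13  ⇒  voxels=52
  2. axis=2 (XY plane), |mask|=5  ⇒  voxels=14
  3. axis=0 (YZ plane), |mask|=10  ⇒  voxels=5

|visual hull| = 5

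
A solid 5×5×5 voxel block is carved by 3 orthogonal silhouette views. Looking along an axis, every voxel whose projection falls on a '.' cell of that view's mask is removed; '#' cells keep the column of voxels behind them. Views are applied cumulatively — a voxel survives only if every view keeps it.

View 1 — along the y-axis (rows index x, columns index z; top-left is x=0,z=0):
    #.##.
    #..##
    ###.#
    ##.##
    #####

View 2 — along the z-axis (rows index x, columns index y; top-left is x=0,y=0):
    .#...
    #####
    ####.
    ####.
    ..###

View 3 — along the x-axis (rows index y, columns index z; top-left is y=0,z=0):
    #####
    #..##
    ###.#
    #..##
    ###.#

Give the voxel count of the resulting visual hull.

51 voxels

initial block: 5^3 = 125
[1] y-view keeps 19 columns → grid now 95
[2] z-view keeps 17 columns → grid now 65
[3] x-view keeps 19 columns → grid now 51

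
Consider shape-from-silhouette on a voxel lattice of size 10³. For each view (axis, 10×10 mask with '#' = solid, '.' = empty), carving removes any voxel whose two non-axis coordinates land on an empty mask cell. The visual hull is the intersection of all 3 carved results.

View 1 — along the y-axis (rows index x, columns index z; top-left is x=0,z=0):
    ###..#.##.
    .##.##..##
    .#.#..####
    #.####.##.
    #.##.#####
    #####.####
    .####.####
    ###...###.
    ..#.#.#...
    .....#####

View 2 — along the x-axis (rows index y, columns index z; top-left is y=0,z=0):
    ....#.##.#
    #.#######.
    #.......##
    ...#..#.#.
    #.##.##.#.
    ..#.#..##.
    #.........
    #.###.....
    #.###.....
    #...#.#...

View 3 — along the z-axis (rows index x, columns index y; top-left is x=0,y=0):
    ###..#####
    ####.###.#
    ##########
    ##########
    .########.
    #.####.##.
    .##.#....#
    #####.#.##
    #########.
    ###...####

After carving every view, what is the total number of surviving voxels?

199 voxels

start: 10×10×10 = 1000 voxels
  1. axis=1 (XZ plane), |mask|=64  ⇒  voxels=640
  2. axis=0 (YZ plane), |mask|=40  ⇒  voxels=256
  3. axis=2 (XY plane), |mask|=79  ⇒  voxels=199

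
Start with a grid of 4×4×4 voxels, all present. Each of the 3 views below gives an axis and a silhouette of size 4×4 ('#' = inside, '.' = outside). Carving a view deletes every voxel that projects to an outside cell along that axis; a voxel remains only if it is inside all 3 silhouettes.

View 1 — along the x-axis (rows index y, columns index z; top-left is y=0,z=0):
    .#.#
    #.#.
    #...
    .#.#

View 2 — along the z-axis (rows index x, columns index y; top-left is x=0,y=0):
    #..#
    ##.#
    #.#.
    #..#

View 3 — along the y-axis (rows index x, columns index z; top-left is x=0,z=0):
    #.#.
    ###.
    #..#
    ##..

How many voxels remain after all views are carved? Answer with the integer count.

initial block: 4^3 = 64
step 1: project along x, AND mask (7/16) → |grid| = 28
step 2: project along z, AND mask (9/16) → |grid| = 17
step 3: project along y, AND mask (9/16) → |grid| = 8

|visual hull| = 8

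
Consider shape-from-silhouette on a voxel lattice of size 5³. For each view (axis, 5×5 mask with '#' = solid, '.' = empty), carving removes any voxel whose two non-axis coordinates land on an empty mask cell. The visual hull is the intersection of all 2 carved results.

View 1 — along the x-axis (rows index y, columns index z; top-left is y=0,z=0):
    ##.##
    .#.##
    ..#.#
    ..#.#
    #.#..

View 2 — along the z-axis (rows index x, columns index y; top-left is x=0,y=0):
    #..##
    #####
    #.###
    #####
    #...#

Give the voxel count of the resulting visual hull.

|visual hull| = 50

full grid |V| = 125
after view 1 [x-axis, 13 of 25 cells solid] → remaining = 65
after view 2 [z-axis, 19 of 25 cells solid] → remaining = 50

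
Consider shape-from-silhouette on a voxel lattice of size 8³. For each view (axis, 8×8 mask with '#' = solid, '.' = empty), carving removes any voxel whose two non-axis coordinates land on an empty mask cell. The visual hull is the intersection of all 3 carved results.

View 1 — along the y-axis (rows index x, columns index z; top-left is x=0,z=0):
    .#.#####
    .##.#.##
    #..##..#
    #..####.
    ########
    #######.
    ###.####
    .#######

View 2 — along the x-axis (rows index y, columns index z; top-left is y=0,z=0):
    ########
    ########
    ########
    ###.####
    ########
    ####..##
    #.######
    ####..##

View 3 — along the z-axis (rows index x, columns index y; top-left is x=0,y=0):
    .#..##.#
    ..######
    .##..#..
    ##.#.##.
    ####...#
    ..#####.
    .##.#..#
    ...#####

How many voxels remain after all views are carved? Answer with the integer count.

initial block: 8^3 = 512
[1] y-view keeps 49 columns → grid now 392
[2] x-view keeps 58 columns → grid now 352
[3] z-view keeps 37 columns → grid now 203

remaining voxels: 203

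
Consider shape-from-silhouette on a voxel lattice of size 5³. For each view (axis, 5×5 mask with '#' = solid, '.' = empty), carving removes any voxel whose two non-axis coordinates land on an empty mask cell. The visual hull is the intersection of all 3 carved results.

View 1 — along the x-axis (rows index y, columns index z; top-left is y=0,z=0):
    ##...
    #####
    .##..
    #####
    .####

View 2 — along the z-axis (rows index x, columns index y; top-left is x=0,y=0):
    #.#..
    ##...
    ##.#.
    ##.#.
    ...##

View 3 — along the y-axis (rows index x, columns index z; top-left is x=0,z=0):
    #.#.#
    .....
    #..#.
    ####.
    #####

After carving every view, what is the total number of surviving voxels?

full grid |V| = 125
after view 1 [x-axis, 18 of 25 cells solid] → remaining = 90
after view 2 [z-axis, 12 of 25 cells solid] → remaining = 44
after view 3 [y-axis, 14 of 25 cells solid] → remaining = 26

|visual hull| = 26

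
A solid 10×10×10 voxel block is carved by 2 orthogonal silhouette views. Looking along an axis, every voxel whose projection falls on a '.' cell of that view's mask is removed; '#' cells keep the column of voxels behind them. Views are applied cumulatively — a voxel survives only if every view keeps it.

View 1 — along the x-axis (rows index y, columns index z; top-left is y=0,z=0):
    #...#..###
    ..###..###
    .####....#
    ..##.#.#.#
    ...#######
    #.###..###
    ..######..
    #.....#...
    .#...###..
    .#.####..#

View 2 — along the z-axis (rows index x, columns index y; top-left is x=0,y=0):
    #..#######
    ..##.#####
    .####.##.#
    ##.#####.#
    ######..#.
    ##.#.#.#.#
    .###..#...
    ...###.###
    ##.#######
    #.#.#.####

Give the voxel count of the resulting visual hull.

before carving: 1000 voxels (10×10×10)
  1. axis=0 (YZ plane), |mask|=53  ⇒  voxels=530
  2. axis=2 (XY plane), |mask|=69  ⇒  voxels=364

remaining voxels: 364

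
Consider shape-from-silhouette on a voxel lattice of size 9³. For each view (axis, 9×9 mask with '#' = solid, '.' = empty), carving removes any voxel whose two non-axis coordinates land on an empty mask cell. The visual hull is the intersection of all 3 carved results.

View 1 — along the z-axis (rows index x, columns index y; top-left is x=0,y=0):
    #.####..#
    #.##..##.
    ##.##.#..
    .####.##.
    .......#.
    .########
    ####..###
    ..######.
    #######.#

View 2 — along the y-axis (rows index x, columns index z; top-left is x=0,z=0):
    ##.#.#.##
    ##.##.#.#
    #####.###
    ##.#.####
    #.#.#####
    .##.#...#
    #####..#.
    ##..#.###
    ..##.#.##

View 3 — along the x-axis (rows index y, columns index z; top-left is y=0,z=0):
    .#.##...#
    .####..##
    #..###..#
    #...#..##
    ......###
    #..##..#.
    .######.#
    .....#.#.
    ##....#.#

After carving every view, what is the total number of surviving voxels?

remaining voxels: 155

full grid |V| = 729
carve view 1 (along z, XY-mask fill 52/81): 468 voxels remain
carve view 2 (along y, XZ-mask fill 55/81): 305 voxels remain
carve view 3 (along x, YZ-mask fill 39/81): 155 voxels remain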